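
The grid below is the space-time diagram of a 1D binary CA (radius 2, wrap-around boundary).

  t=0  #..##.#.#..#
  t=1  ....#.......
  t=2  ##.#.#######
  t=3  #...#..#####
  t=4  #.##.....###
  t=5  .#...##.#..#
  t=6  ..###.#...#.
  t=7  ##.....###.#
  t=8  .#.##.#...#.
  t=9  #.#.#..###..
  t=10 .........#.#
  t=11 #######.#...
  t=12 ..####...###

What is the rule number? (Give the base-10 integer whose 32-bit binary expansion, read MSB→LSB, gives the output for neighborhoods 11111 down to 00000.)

  nb #####: next=#  (t=2,i=7, bit31=1)
  nb ####.: next=#  (t=2,i=0, bit30=1)
  nb ###.#: next=.  (t=2,i=1, bit29=0)
  nb ###..: next=#  (t=3,i=0, bit28=1)
  nb ##.##: next=#  (t=4,i=1, bit27=1)
  nb ##.#.: next=.  (t=0,i=5, bit26=0)
  nb ##..#: next=.  (t=0,i=1, bit25=0)
  nb ##...: next=.  (t=3,i=1, bit24=0)
  nb #.###: next=.  (t=2,i=5, bit23=0)
  nb #.##.: next=.  (t=4,i=2, bit22=0)
  nb #.#.#: next=.  (t=0,i=6, bit21=0)
  nb #.#..: next=.  (t=0,i=8, bit20=0)
  nb #..##: next=.  (t=0,i=2, bit19=0)
  nb #..#.: next=#  (t=5,i=10, bit18=1)
  nb #...#: next=#  (t=3,i=2, bit17=1)
  nb #....: next=#  (t=1,i=6, bit16=1)
  nb .####: next=.  (t=2,i=6, bit15=0)
  nb .###.: next=.  (t=6,i=3, bit14=0)
  nb .##.#: next=#  (t=0,i=4, bit13=1)
  nb .##..: next=.  (t=0,i=0, bit12=0)
  nb .#.##: next=#  (t=2,i=4, bit11=1)
  nb .#.#.: next=.  (t=0,i=7, bit10=0)
  nb .#..#: next=.  (t=0,i=9, bit9=0)
  nb .#...: next=#  (t=1,i=5, bit8=1)
  nb ..###: next=.  (t=3,i=7, bit7=0)
  nb ..##.: next=.  (t=0,i=3, bit6=0)
  nb ..#.#: next=.  (t=5,i=11, bit5=0)
  nb ..#..: next=.  (t=1,i=4, bit4=0)
  nb ...##: next=#  (t=4,i=8, bit3=1)
  nb ...#.: next=#  (t=1,i=3, bit2=1)
  nb ....#: next=.  (t=1,i=2, bit1=0)
  nb .....: next=#  (t=1,i=0, bit0=1)
  bits 11011000000001110010100100001101 = 3624347917

3624347917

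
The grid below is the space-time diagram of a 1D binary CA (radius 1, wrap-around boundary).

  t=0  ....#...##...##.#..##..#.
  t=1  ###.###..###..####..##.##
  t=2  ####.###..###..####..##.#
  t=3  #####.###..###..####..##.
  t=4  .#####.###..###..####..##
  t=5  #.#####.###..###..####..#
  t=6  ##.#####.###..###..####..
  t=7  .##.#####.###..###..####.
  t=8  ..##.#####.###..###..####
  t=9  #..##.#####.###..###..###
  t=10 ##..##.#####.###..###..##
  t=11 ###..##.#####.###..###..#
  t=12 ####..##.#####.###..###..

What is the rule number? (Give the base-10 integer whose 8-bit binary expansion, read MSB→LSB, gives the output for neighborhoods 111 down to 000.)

  ###|#  b7=1 t=1,i=0
  ##.|#  b6=1 t=0,i=9
  #.#|#  b5=1 t=0,i=15
  #..|#  b4=1 t=0,i=5
  .##|.  b3=0 t=0,i=8
  .#.|#  b2=1 t=0,i=4
  ..#|.  b1=0 t=0,i=3
  ...|#  b0=1 t=0,i=0
  bits 11110101 = 245

245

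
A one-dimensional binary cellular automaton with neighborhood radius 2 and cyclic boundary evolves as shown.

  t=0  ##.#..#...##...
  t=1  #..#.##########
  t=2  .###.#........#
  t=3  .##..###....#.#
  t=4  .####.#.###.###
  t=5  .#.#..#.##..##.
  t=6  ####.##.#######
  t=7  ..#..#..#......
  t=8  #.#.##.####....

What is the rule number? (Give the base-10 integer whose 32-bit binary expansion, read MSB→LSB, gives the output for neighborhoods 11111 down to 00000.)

1140807034

  #####|.  b31=0 t=1,i=7
  ####.|#  b30=1 t=1,i=14
  ###.#|.  b29=0 t=2,i=3
  ###..|.  b28=0 t=1,i=0
  ##.##|.  b27=0 t=4,i=0
  ##.#.|.  b26=0 t=0,i=2
  ##..#|#  b25=1 t=1,i=1
  ##...|#  b24=1 t=0,i=12
  #.###|#  b23=1 t=1,i=5
  #.##.|#  b22=1 t=3,i=1
  #.#.#|#  b21=1 t=3,i=14
  #.#..|#  b20=1 t=0,i=3
  #..##|#  b19=1 t=3,i=4
  #..#.|#  b18=1 t=0,i=5
  #...#|#  b17=1 t=0,i=8
  #....|#  b16=1 t=2,i=7
  .####|.  b15=0 t=1,i=6
  .###.|#  b14=1 t=2,i=2
  .##.#|.  b13=0 t=0,i=1
  .##..|#  b12=1 t=0,i=11
  .#.##|.  b11=0 t=1,i=4
  .#.#.|#  b10=1 t=3,i=13
  .#..#|.  b9=0 t=0,i=4
  .#...|#  b8=1 t=0,i=7
  ..###|.  b7=0 t=3,i=5
  ..##.|#  b6=1 t=0,i=0
  ..#.#|#  b5=1 t=1,i=3
  ..#..|#  b4=1 t=0,i=6
  ...##|#  b3=1 t=0,i=9
  ...#.|.  b2=0 t=2,i=13
  ....#|#  b1=1 t=2,i=12
  .....|.  b0=0 t=2,i=8
  bits 01000011111111110101010101111010 = 1140807034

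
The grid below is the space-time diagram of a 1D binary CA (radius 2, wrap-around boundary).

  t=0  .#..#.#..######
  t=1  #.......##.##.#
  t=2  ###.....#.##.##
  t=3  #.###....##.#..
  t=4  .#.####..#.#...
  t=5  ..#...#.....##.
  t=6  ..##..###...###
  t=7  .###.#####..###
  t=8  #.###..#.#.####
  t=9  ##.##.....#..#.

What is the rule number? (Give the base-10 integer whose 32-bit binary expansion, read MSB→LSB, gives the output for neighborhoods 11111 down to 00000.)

  nb #####: next=#  (t=0,i=11, bit31=1)
  nb ####.: next=.  (t=0,i=13, bit30=0)
  nb ###.#: next=#  (t=0,i=14, bit29=1)
  nb ###..: next=#  (t=2,i=2, bit28=1)
  nb ##.##: next=#  (t=1,i=10, bit27=1)
  nb ##.#.: next=#  (t=0,i=0, bit26=1)
  nb ##..#: next=.  (t=4,i=7, bit25=0)
  nb ##...: next=#  (t=1,i=1, bit24=1)
  nb #.###: next=.  (t=2,i=13, bit23=0)
  nb #.##.: next=#  (t=1,i=11, bit22=1)
  nb #.#.#: next=.  (t=8,i=9, bit21=0)
  nb #.#..: next=.  (t=0,i=1, bit20=0)
  nb #..##: next=#  (t=0,i=8, bit19=1)
  nb #..#.: next=.  (t=0,i=3, bit18=0)
  nb #...#: next=.  (t=5,i=0, bit17=0)
  nb #....: next=#  (t=1,i=2, bit16=1)
  nb .####: next=.  (t=0,i=10, bit15=0)
  nb .###.: next=#  (t=3,i=3, bit14=1)
  nb .##.#: next=.  (t=1,i=9, bit13=0)
  nb .##..: next=#  (t=1,i=0, bit12=1)
  nb .#.##: next=#  (t=2,i=9, bit11=1)
  nb .#.#.: next=.  (t=0,i=5, bit10=0)
  nb .#..#: next=.  (t=0,i=2, bit9=0)
  nb .#...: next=#  (t=4,i=12, bit8=1)
  nb ..###: next=#  (t=0,i=9, bit7=1)
  nb ..##.: next=#  (t=1,i=8, bit6=1)
  nb ..#.#: next=.  (t=0,i=4, bit5=0)
  nb ..#..: next=#  (t=5,i=2, bit4=1)
  nb ...##: next=.  (t=1,i=7, bit3=0)
  nb ...#.: next=.  (t=2,i=7, bit2=0)
  nb ....#: next=.  (t=1,i=6, bit1=0)
  nb .....: next=.  (t=1,i=3, bit0=0)
  bits 10111101010010010101100111010000 = 3175700944

3175700944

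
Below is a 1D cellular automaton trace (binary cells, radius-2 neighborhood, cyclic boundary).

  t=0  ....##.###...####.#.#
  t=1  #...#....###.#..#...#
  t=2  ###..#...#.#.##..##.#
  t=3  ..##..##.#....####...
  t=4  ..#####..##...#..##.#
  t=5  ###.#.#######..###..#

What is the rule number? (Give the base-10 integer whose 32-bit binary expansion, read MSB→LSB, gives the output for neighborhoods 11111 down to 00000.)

3004830689

  nb #####: next=#  (t=4,i=4, bit31=1)
  nb ####.: next=.  (t=0,i=15, bit30=0)
  nb ###.#: next=#  (t=0,i=16, bit29=1)
  nb ###..: next=#  (t=0,i=9, bit28=1)
  nb ##.##: next=.  (t=0,i=6, bit27=0)
  nb ##.#.: next=.  (t=0,i=17, bit26=0)
  nb ##..#: next=#  (t=2,i=3, bit25=1)
  nb ##...: next=#  (t=0,i=10, bit24=1)
  nb #.###: next=.  (t=0,i=7, bit23=0)
  nb #.##.: next=.  (t=2,i=13, bit22=0)
  nb #.#.#: next=.  (t=0,i=18, bit21=0)
  nb #.#..: next=#  (t=0,i=20, bit20=1)
  nb #..##: next=#  (t=2,i=16, bit19=1)
  nb #..#.: next=.  (t=1,i=15, bit18=0)
  nb #...#: next=#  (t=0,i=11, bit17=1)
  nb #....: next=.  (t=0,i=1, bit16=0)
  nb .####: next=.  (t=0,i=14, bit15=0)
  nb .###.: next=.  (t=0,i=8, bit14=0)
  nb .##.#: next=.  (t=0,i=5, bit13=0)
  nb .##..: next=#  (t=1,i=0, bit12=1)
  nb .#.##: next=.  (t=2,i=12, bit11=0)
  nb .#.#.: next=.  (t=0,i=19, bit10=0)
  nb .#..#: next=#  (t=1,i=14, bit9=1)
  nb .#...: next=#  (t=0,i=0, bit8=1)
  nb ..###: next=#  (t=0,i=13, bit7=1)
  nb ..##.: next=#  (t=0,i=4, bit6=1)
  nb ..#.#: next=#  (t=2,i=9, bit5=1)
  nb ..#..: next=.  (t=1,i=4, bit4=0)
  nb ...##: next=.  (t=0,i=3, bit3=0)
  nb ...#.: next=.  (t=1,i=3, bit2=0)
  nb ....#: next=.  (t=0,i=2, bit1=0)
  nb .....: next=#  (t=3,i=20, bit0=1)
  bits 10110011000110100001001111100001 = 3004830689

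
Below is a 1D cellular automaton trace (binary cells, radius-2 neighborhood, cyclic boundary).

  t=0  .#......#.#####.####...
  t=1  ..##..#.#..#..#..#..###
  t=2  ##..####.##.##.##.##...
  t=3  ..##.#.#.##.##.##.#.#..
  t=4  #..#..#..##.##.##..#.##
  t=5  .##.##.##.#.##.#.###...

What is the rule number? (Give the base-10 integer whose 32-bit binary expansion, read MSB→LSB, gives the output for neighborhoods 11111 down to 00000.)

  #####|.  b31=0 t=0,i=12
  ####.|.  b30=0 t=0,i=13
  ###.#|#  b29=1 t=0,i=14
  ###..|.  b28=0 t=0,i=19
  ##.##|.  b27=0 t=0,i=15
  ##.#.|.  b26=0 t=3,i=4
  ##..#|#  b25=1 t=1,i=0
  ##...|#  b24=1 t=0,i=20
  #.###|.  b23=0 t=0,i=10
  #.##.|#  b22=1 t=2,i=9
  #.#.#|.  b21=0 t=3,i=5
  #.#..|.  b20=0 t=1,i=8
  #..##|#  b19=1 t=1,i=1
  #..#.|#  b18=1 t=1,i=5
  #...#|.  b17=0 t=2,i=21
  #....|#  b16=1 t=0,i=3
  .####|#  b15=1 t=0,i=11
  .###.|.  b14=0 t=1,i=21
  .##.#|#  b13=1 t=2,i=10
  .##..|.  b12=0 t=1,i=3
  .#.##|.  b11=0 t=0,i=9
  .#.#.|#  b10=1 t=1,i=7
  .#..#|#  b9=1 t=1,i=9
  .#...|#  b8=1 t=0,i=2
  ..###|.  b7=0 t=1,i=20
  ..##.|.  b6=0 t=1,i=2
  ..#.#|#  b5=1 t=0,i=8
  ..#..|.  b4=0 t=0,i=1
  ...##|.  b3=0 t=2,i=22
  ...#.|.  b2=0 t=0,i=0
  ....#|#  b1=1 t=0,i=6
  .....|.  b0=0 t=0,i=4
  bits 00100011010011011010011100100010 = 592291618

592291618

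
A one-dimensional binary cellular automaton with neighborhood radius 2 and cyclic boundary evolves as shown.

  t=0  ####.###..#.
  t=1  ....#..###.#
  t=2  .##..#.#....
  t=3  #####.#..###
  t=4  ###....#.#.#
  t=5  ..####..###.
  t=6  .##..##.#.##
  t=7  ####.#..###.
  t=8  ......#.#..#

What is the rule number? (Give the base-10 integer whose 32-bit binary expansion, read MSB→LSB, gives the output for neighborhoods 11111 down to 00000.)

2607095499

  nb #####: next=#  (t=3,i=0, bit31=1)
  nb ####.: next=.  (t=0,i=2, bit30=0)
  nb ###.#: next=.  (t=0,i=3, bit29=0)
  nb ###..: next=#  (t=0,i=7, bit28=1)
  nb ##.##: next=#  (t=0,i=4, bit27=1)
  nb ##.#.: next=.  (t=1,i=10, bit26=0)
  nb ##..#: next=#  (t=0,i=8, bit25=1)
  nb ##...: next=#  (t=4,i=3, bit24=1)
  nb #.###: next=.  (t=0,i=0, bit23=0)
  nb #.##.: next=#  (t=6,i=1, bit22=1)
  nb #.#.#: next=#  (t=4,i=9, bit21=1)
  nb #.#..: next=.  (t=1,i=11, bit20=0)
  nb #..##: next=.  (t=1,i=6, bit19=0)
  nb #..#.: next=#  (t=0,i=9, bit18=1)
  nb #...#: next=.  (t=5,i=0, bit17=0)
  nb #....: next=#  (t=1,i=1, bit16=1)
  nb .####: next=.  (t=0,i=1, bit15=0)
  nb .###.: next=.  (t=0,i=6, bit14=0)
  nb .##.#: next=.  (t=6,i=6, bit13=0)
  nb .##..: next=#  (t=2,i=2, bit12=1)
  nb .#.##: next=#  (t=0,i=11, bit11=1)
  nb .#.#.: next=#  (t=2,i=6, bit10=1)
  nb .#..#: next=#  (t=1,i=5, bit9=1)
  nb .#...: next=.  (t=1,i=0, bit8=0)
  nb ..###: next=#  (t=1,i=7, bit7=1)
  nb ..##.: next=#  (t=2,i=1, bit6=1)
  nb ..#.#: next=.  (t=0,i=10, bit5=0)
  nb ..#..: next=.  (t=1,i=4, bit4=0)
  nb ...##: next=#  (t=2,i=0, bit3=1)
  nb ...#.: next=.  (t=1,i=3, bit2=0)
  nb ....#: next=#  (t=1,i=2, bit1=1)
  nb .....: next=#  (t=2,i=10, bit0=1)
  bits 10011011011001010001111011001011 = 2607095499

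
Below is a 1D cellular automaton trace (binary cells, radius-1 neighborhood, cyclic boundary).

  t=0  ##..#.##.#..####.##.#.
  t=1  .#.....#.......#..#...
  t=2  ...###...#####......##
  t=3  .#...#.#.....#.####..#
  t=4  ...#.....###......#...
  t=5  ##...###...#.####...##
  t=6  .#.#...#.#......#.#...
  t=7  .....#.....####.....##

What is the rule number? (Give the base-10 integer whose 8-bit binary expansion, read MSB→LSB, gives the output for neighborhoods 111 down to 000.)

  nb ###: next=.  (t=0,i=13, bit7=0)
  nb ##.: next=#  (t=0,i=1, bit6=1)
  nb #.#: next=.  (t=0,i=5, bit5=0)
  nb #..: next=.  (t=0,i=2, bit4=0)
  nb .##: next=.  (t=0,i=0, bit3=0)
  nb .#.: next=.  (t=0,i=4, bit2=0)
  nb ..#: next=.  (t=0,i=3, bit1=0)
  nb ...: next=#  (t=1,i=3, bit0=1)
  bits 01000001 = 65

65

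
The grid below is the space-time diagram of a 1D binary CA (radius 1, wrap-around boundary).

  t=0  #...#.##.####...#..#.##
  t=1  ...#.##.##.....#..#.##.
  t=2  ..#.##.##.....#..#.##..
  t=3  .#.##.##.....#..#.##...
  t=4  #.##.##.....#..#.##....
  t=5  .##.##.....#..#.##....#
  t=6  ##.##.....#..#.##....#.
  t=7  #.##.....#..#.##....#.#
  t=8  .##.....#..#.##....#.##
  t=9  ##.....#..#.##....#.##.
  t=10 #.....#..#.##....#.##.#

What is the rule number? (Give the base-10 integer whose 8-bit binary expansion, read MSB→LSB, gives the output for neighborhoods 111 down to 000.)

  ### -> .   bit 7 = 0  t=0,i=10
  ##. -> .   bit 6 = 0  t=0,i=0
  #.# -> #   bit 5 = 1  t=0,i=5
  #.. -> .   bit 4 = 0  t=0,i=1
  .## -> #   bit 3 = 1  t=0,i=6
  .#. -> .   bit 2 = 0  t=0,i=4
  ..# -> #   bit 1 = 1  t=0,i=3
  ... -> .   bit 0 = 0  t=0,i=2
  bits 00101010 = 42

42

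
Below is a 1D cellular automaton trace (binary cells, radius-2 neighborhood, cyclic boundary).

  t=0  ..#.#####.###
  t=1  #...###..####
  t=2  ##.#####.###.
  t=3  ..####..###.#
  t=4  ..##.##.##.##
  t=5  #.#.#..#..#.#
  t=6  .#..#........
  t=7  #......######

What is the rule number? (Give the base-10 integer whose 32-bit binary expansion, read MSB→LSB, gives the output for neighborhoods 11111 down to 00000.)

2677067983

  nb #####: next=#  (t=0,i=6, bit31=1)
  nb ####.: next=.  (t=0,i=7, bit30=0)
  nb ###.#: next=.  (t=0,i=8, bit29=0)
  nb ###..: next=#  (t=0,i=12, bit28=1)
  nb ##.##: next=#  (t=0,i=9, bit27=1)
  nb ##.#.: next=#  (t=3,i=11, bit26=1)
  nb ##..#: next=#  (t=0,i=0, bit25=1)
  nb ##...: next=#  (t=1,i=1, bit24=1)
  nb #.###: next=#  (t=0,i=4, bit23=1)
  nb #.##.: next=.  (t=2,i=0, bit22=0)
  nb #.#.#: next=.  (t=5,i=2, bit21=0)
  nb #.#..: next=#  (t=3,i=12, bit20=1)
  nb #..##: next=.  (t=1,i=8, bit19=0)
  nb #..#.: next=.  (t=0,i=1, bit18=0)
  nb #...#: next=.  (t=1,i=2, bit17=0)
  nb #....: next=.  (t=6,i=6, bit16=0)
  nb .####: next=#  (t=0,i=5, bit15=1)
  nb .###.: next=#  (t=0,i=11, bit14=1)
  nb .##.#: next=.  (t=2,i=1, bit13=0)
  nb .##..: next=#  (t=4,i=12, bit12=1)
  nb .#.##: next=.  (t=0,i=3, bit11=0)
  nb .#.#.: next=.  (t=5,i=3, bit10=0)
  nb .#..#: next=.  (t=3,i=0, bit9=0)
  nb .#...: next=.  (t=6,i=5, bit8=0)
  nb ..###: next=#  (t=1,i=4, bit7=1)
  nb ..##.: next=#  (t=4,i=2, bit6=1)
  nb ..#.#: next=.  (t=0,i=2, bit5=0)
  nb ..#..: next=.  (t=5,i=7, bit4=0)
  nb ...##: next=#  (t=1,i=3, bit3=1)
  nb ...#.: next=#  (t=6,i=0, bit2=1)
  nb ....#: next=#  (t=6,i=12, bit1=1)
  nb .....: next=#  (t=6,i=7, bit0=1)
  bits 10011111100100001101000011001111 = 2677067983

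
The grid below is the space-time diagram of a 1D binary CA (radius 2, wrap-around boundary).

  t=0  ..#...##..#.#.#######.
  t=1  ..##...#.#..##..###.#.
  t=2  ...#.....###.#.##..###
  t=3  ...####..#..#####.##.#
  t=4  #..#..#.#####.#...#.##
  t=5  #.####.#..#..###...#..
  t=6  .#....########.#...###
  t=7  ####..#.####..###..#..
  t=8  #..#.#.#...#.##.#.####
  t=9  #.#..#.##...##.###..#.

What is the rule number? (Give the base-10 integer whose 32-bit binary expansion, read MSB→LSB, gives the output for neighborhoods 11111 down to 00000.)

  [31] ##### => #  t=0,i=16
  [30] ####. => .  t=0,i=19
  [29] ###.# => .  t=1,i=18
  [28] ###.. => #  t=0,i=20
  [27] ##.## => .  t=3,i=17
  [26] ##.#. => #  t=1,i=19
  [25] ##..# => .  t=0,i=8
  [24] ##... => .  t=0,i=21
  [23] #.### => .  t=0,i=14
  [22] #.##. => #  t=2,i=15
  [21] #.#.# => #  t=0,i=12
  [20] #.#.. => #  t=1,i=9
  [19] #..## => #  t=1,i=11
  [18] #..#. => #  t=0,i=9
  [17] #...# => .  t=0,i=0
  [16] #.... => #  t=2,i=5
  [15] .#### => .  t=0,i=15
  [14] .###. => .  t=1,i=17
  [13] .##.# => .  t=3,i=19
  [12] .##.. => #  t=0,i=7
  [11] .#.## => #  t=0,i=13
  [10] .#.#. => .  t=0,i=11
  [9] .#..# => #  t=1,i=10
  [8] .#... => #  t=0,i=3
  [7] ..### => #  t=1,i=16
  [6] ..##. => .  t=0,i=6
  [5] ..#.# => .  t=0,i=10
  [4] ..#.. => #  t=0,i=2
  [3] ...## => .  t=0,i=5
  [2] ...#. => .  t=0,i=1
  [1] ....# => .  t=2,i=7
  [0] ..... => #  t=2,i=6
  bits 10010100011111010001101110010001 = 2491227025

2491227025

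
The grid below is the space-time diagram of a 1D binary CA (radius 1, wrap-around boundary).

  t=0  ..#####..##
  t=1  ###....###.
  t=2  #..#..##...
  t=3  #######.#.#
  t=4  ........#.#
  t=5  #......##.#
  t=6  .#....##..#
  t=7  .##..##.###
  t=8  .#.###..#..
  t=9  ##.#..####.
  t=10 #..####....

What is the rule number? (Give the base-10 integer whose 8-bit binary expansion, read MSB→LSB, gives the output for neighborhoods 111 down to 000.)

  nb ###: next=.  (t=0,i=3, bit7=0)
  nb ##.: next=.  (t=0,i=6, bit6=0)
  nb #.#: next=.  (t=1,i=10, bit5=0)
  nb #..: next=#  (t=0,i=0, bit4=1)
  nb .##: next=#  (t=0,i=2, bit3=1)
  nb .#.: next=#  (t=2,i=0, bit2=1)
  nb ..#: next=#  (t=0,i=1, bit1=1)
  nb ...: next=.  (t=1,i=4, bit0=0)
  bits 00011110 = 30

30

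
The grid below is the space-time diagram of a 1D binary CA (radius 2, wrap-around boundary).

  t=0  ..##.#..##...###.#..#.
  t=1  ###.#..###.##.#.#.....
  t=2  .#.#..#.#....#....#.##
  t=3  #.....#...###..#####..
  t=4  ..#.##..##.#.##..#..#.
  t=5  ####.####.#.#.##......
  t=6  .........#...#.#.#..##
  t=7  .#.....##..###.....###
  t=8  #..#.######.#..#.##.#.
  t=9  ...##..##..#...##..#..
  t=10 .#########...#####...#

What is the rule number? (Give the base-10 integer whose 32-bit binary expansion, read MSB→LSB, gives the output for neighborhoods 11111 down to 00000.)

2248890478

  [31] ##### => #  t=3,i=17
  [30] ####. => .  t=3,i=18
  [29] ###.# => .  t=0,i=15
  [28] ###.. => .  t=3,i=12
  [27] ##.## => .  t=1,i=10
  [26] ##.#. => #  t=0,i=4
  [25] ##..# => #  t=3,i=13
  [24] ##... => .  t=0,i=10
  [23] #.### => .  t=5,i=5
  [22] #.##. => .  t=1,i=11
  [21] #.#.# => .  t=1,i=14
  [20] #.#.. => .  t=0,i=5
  [19] #..## => #  t=0,i=7
  [18] #..#. => .  t=0,i=19
  [17] #...# => #  t=0,i=0
  [16] #.... => #  t=1,i=18
  [15] .#### => .  t=3,i=16
  [14] .###. => #  t=0,i=14
  [13] .##.# => .  t=0,i=3
  [12] .##.. => #  t=0,i=9
  [11] .#.## => #  t=2,i=19
  [10] .#.#. => .  t=1,i=15
  [9] .#..# => .  t=0,i=6
  [8] .#... => .  t=0,i=21
  [7] ..### => .  t=0,i=13
  [6] ..##. => #  t=0,i=2
  [5] ..#.# => #  t=2,i=6
  [4] ..#.. => .  t=0,i=20
  [3] ...## => #  t=0,i=1
  [2] ...#. => #  t=2,i=12
  [1] ....# => #  t=1,i=20
  [0] ..... => .  t=1,i=19
  bits 10000110000010110101100001101110 = 2248890478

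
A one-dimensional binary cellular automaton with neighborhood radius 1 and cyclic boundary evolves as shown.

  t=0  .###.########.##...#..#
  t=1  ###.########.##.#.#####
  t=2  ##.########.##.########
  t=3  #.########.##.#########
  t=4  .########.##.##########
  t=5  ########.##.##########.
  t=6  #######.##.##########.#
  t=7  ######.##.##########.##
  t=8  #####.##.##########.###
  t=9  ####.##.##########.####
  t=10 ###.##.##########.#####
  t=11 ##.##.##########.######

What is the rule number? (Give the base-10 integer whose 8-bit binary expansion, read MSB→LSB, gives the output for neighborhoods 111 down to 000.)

  ###|#  b7=1 t=0,i=2
  ##.|.  b6=0 t=0,i=3
  #.#|#  b5=1 t=0,i=0
  #..|#  b4=1 t=0,i=16
  .##|#  b3=1 t=0,i=1
  .#.|#  b2=1 t=0,i=19
  ..#|#  b1=1 t=0,i=18
  ...|.  b0=0 t=0,i=17
  bits 10111110 = 190

190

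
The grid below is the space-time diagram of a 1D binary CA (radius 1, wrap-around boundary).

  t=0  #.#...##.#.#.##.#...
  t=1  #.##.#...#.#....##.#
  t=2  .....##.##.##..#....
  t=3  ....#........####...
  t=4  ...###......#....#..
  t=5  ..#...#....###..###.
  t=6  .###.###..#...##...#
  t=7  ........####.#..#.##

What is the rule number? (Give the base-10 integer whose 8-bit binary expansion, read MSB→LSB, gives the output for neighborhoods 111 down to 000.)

22

  ###|.  b7=0 t=3,i=14
  ##.|.  b6=0 t=0,i=7
  #.#|.  b5=0 t=0,i=1
  #..|#  b4=1 t=0,i=3
  .##|.  b3=0 t=0,i=6
  .#.|#  b2=1 t=0,i=0
  ..#|#  b1=1 t=0,i=5
  ...|.  b0=0 t=0,i=4
  bits 00010110 = 22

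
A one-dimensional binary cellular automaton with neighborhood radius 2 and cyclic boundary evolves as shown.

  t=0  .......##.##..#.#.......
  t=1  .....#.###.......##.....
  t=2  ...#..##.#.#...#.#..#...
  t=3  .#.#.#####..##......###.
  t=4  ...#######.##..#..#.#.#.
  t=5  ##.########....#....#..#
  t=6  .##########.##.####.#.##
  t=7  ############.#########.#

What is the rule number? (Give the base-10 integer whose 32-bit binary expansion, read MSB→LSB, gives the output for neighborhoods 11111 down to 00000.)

  [31] ##### => #  t=3,i=7
  [30] ####. => #  t=3,i=8
  [29] ###.# => #  t=4,i=9
  [28] ###.. => #  t=1,i=9
  [27] ##.## => #  t=0,i=9
  [26] ##.#. => #  t=2,i=8
  [25] ##..# => .  t=0,i=12
  [24] ##... => .  t=1,i=10
  [23] #.### => #  t=1,i=7
  [22] #.##. => .  t=0,i=10
  [21] #.#.# => #  t=2,i=9
  [20] #.#.. => .  t=0,i=16
  [19] #..## => #  t=2,i=5
  [18] #..#. => .  t=0,i=13
  [17] #...# => #  t=2,i=13
  [16] #.... => #  t=0,i=18
  [15] .#### => #  t=3,i=6
  [14] .###. => .  t=1,i=8
  [13] .##.# => #  t=0,i=8
  [12] .##.. => .  t=0,i=11
  [11] .#.## => #  t=1,i=6
  [10] .#.#. => .  t=0,i=15
  [9] .#..# => .  t=2,i=4
  [8] .#... => #  t=0,i=17
  [7] ..### => #  t=3,i=20
  [6] ..##. => #  t=0,i=7
  [5] ..#.# => .  t=0,i=14
  [4] ..#.. => #  t=2,i=3
  [3] ...## => .  t=0,i=6
  [2] ...#. => .  t=1,i=4
  [1] ....# => #  t=0,i=5
  [0] ..... => .  t=0,i=0
  bits 11111100101010111010100111010010 = 4239108562

4239108562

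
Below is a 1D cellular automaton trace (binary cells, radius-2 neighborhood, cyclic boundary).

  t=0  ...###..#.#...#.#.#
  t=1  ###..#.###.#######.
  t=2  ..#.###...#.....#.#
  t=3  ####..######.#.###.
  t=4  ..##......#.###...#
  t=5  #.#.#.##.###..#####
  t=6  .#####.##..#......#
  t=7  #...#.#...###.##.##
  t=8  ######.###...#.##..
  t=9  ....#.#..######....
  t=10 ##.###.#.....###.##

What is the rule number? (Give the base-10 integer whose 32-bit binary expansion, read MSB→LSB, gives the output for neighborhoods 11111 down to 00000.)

  nb #####: next=.  (t=1,i=13, bit31=0)
  nb ####.: next=#  (t=1,i=16, bit30=1)
  nb ###.#: next=.  (t=1,i=9, bit29=0)
  nb ###..: next=#  (t=0,i=5, bit28=1)
  nb ##.##: next=#  (t=1,i=10, bit27=1)
  nb ##.#.: next=#  (t=3,i=12, bit26=1)
  nb ##..#: next=.  (t=0,i=6, bit25=0)
  nb ##...: next=#  (t=2,i=7, bit24=1)
  nb #.###: next=.  (t=1,i=0, bit23=0)
  nb #.##.: next=.  (t=5,i=6, bit22=0)
  nb #.#.#: next=#  (t=0,i=16, bit21=1)
  nb #.#..: next=.  (t=0,i=10, bit20=0)
  nb #..##: next=.  (t=3,i=5, bit19=0)
  nb #..#.: next=#  (t=0,i=7, bit18=1)
  nb #...#: next=#  (t=0,i=1, bit17=1)
  nb #....: next=.  (t=2,i=12, bit16=0)
  nb .####: next=.  (t=1,i=12, bit15=0)
  nb .###.: next=.  (t=0,i=4, bit14=0)
  nb .##.#: next=#  (t=5,i=7, bit13=1)
  nb .##..: next=.  (t=4,i=3, bit12=0)
  nb .#.##: next=#  (t=1,i=6, bit11=1)
  nb .#.#.: next=#  (t=0,i=9, bit10=1)
  nb .#..#: next=#  (t=2,i=0, bit9=1)
  nb .#...: next=#  (t=0,i=0, bit8=1)
  nb ..###: next=.  (t=0,i=3, bit7=0)
  nb ..##.: next=#  (t=4,i=2, bit6=1)
  nb ..#.#: next=#  (t=0,i=8, bit5=1)
  nb ..#..: next=#  (t=2,i=10, bit4=1)
  nb ...##: next=#  (t=0,i=2, bit3=1)
  nb ...#.: next=#  (t=0,i=13, bit2=1)
  nb ....#: next=.  (t=2,i=14, bit1=0)
  nb .....: next=#  (t=2,i=13, bit0=1)
  bits 01011101001001100010111101111101 = 1562783613

1562783613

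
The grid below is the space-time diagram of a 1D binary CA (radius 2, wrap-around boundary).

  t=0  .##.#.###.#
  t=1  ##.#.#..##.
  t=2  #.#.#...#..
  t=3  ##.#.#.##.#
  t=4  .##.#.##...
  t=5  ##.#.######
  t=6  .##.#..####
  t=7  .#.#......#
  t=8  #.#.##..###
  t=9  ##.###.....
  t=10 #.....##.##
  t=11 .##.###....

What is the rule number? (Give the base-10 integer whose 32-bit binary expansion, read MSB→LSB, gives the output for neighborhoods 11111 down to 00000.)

  #####|#  b31=1 t=5,i=7
  ####.|.  b30=0 t=5,i=0
  ###.#|#  b29=1 t=0,i=8
  ###..|.  b28=0 t=9,i=5
  ##.##|.  b27=0 t=1,i=10
  ##.#.|#  b26=1 t=0,i=3
  ##..#|.  b25=0 t=8,i=6
  ##...|#  b24=1 t=4,i=8
  #.###|.  b23=0 t=0,i=6
  #.##.|#  b22=1 t=0,i=1
  #.#.#|.  b21=0 t=0,i=4
  #.#..|.  b20=0 t=1,i=5
  #..##|.  b19=0 t=1,i=7
  #..#.|#  b18=1 t=2,i=10
  #...#|.  b17=0 t=2,i=6
  #....|#  b16=1 t=4,i=9
  .####|.  b15=0 t=5,i=6
  .###.|.  b14=0 t=0,i=7
  .##.#|.  b13=0 t=0,i=2
  .##..|#  b12=1 t=4,i=7
  .#.##|#  b11=1 t=0,i=0
  .#.#.|#  b10=1 t=1,i=4
  .#..#|.  b9=0 t=1,i=6
  .#...|#  b8=1 t=2,i=5
  ..###|.  b7=0 t=6,i=7
  ..##.|#  b6=1 t=1,i=8
  ..#.#|#  b5=1 t=2,i=0
  ..#..|#  b4=1 t=2,i=8
  ...##|#  b3=1 t=4,i=0
  ...#.|#  b2=1 t=2,i=7
  ....#|#  b1=1 t=4,i=10
  .....|.  b0=0 t=7,i=6
  bits 10100101010001010001110101111110 = 2772770174

2772770174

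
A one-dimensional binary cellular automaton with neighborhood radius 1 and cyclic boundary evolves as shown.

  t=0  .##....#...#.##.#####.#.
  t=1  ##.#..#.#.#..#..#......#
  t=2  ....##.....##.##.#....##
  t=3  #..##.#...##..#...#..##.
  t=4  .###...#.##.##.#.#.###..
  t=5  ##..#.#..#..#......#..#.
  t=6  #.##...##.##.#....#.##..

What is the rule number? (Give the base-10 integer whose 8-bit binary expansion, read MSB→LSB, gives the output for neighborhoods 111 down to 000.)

  nb ###: next=.  (t=0,i=17, bit7=0)
  nb ##.: next=.  (t=0,i=2, bit6=0)
  nb #.#: next=.  (t=0,i=12, bit5=0)
  nb #..: next=#  (t=0,i=3, bit4=1)
  nb .##: next=#  (t=0,i=1, bit3=1)
  nb .#.: next=.  (t=0,i=7, bit2=0)
  nb ..#: next=#  (t=0,i=0, bit1=1)
  nb ...: next=.  (t=0,i=4, bit0=0)
  bits 00011010 = 26

26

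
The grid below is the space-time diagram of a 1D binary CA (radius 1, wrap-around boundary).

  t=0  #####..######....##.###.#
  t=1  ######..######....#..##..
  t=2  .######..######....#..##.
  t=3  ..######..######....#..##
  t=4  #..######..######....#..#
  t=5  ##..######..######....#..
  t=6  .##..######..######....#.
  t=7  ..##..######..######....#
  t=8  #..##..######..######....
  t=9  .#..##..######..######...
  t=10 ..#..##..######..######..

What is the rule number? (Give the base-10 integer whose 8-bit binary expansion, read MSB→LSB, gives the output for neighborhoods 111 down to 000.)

  [7] ### => #  t=0,i=0
  [6] ##. => #  t=0,i=4
  [5] #.# => .  t=0,i=19
  [4] #.. => #  t=0,i=5
  [3] .## => .  t=0,i=7
  [2] .#. => .  t=1,i=18
  [1] ..# => .  t=0,i=6
  [0] ... => .  t=0,i=14
  bits 11010000 = 208

208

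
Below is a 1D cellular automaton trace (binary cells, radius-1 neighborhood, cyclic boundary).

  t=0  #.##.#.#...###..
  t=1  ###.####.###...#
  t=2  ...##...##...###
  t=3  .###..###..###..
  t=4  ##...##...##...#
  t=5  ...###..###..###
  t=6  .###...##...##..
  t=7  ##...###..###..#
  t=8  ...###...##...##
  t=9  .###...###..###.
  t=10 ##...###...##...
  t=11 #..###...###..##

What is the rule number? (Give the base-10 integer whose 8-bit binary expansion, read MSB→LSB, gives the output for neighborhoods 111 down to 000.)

47

  ### -> .   bit 7 = 0  t=0,i=12
  ##. -> .   bit 6 = 0  t=0,i=3
  #.# -> #   bit 5 = 1  t=0,i=1
  #.. -> .   bit 4 = 0  t=0,i=8
  .## -> #   bit 3 = 1  t=0,i=2
  .#. -> #   bit 2 = 1  t=0,i=0
  ..# -> #   bit 1 = 1  t=0,i=10
  ... -> #   bit 0 = 1  t=0,i=9
  bits 00101111 = 47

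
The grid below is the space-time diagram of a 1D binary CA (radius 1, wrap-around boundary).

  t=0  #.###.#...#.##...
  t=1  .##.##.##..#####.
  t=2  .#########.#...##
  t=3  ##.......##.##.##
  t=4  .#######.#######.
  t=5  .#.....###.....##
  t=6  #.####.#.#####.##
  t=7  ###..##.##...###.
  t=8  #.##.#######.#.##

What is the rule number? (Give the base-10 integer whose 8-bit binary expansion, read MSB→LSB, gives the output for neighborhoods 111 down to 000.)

121

  nb ###: next=.  (t=0,i=3, bit7=0)
  nb ##.: next=#  (t=0,i=4, bit6=1)
  nb #.#: next=#  (t=0,i=1, bit5=1)
  nb #..: next=#  (t=0,i=7, bit4=1)
  nb .##: next=#  (t=0,i=2, bit3=1)
  nb .#.: next=.  (t=0,i=0, bit2=0)
  nb ..#: next=.  (t=0,i=9, bit1=0)
  nb ...: next=#  (t=0,i=8, bit0=1)
  bits 01111001 = 121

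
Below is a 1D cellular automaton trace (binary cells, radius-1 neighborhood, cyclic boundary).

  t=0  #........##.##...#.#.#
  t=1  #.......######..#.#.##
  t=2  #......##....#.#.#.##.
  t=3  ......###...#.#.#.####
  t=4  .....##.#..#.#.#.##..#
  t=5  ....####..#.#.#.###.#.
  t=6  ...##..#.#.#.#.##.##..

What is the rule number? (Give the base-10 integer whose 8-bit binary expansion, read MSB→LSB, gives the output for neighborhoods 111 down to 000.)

106

  nb ###: next=.  (t=1,i=9, bit7=0)
  nb ##.: next=#  (t=0,i=0, bit6=1)
  nb #.#: next=#  (t=0,i=11, bit5=1)
  nb #..: next=.  (t=0,i=1, bit4=0)
  nb .##: next=#  (t=0,i=9, bit3=1)
  nb .#.: next=.  (t=0,i=17, bit2=0)
  nb ..#: next=#  (t=0,i=8, bit1=1)
  nb ...: next=.  (t=0,i=2, bit0=0)
  bits 01101010 = 106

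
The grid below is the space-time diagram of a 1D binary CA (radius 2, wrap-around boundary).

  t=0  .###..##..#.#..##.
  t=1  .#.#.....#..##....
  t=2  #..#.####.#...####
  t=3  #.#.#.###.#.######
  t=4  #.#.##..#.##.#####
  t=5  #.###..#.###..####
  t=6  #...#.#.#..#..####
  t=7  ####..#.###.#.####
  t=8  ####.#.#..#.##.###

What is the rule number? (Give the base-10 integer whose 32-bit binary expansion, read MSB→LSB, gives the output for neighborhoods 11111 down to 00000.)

4051151503

  nb #####: next=#  (t=2,i=16, bit31=1)
  nb ####.: next=#  (t=2,i=7, bit30=1)
  nb ###.#: next=#  (t=2,i=8, bit29=1)
  nb ###..: next=#  (t=0,i=3, bit28=1)
  nb ##.##: next=.  (t=4,i=12, bit27=0)
  nb ##.#.: next=.  (t=2,i=9, bit26=0)
  nb ##..#: next=.  (t=0,i=4, bit25=0)
  nb ##...: next=#  (t=1,i=14, bit24=1)
  nb #.###: next=.  (t=2,i=5, bit23=0)
  nb #.##.: next=#  (t=4,i=4, bit22=1)
  nb #.#.#: next=#  (t=3,i=2, bit21=1)
  nb #.#..: next=#  (t=0,i=12, bit20=1)
  nb #..##: next=.  (t=0,i=0, bit19=0)
  nb #..#.: next=#  (t=0,i=9, bit18=1)
  nb #...#: next=#  (t=2,i=12, bit17=1)
  nb #....: next=#  (t=1,i=5, bit16=1)
  nb .####: next=#  (t=2,i=6, bit15=1)
  nb .###.: next=.  (t=0,i=2, bit14=0)
  nb .##.#: next=#  (t=4,i=11, bit13=1)
  nb .##..: next=.  (t=0,i=7, bit12=0)
  nb .#.##: next=#  (t=2,i=4, bit11=1)
  nb .#.#.: next=.  (t=0,i=11, bit10=0)
  nb .#..#: next=#  (t=0,i=13, bit9=1)
  nb .#...: next=.  (t=1,i=4, bit8=0)
  nb ..###: next=#  (t=0,i=1, bit7=1)
  nb ..##.: next=.  (t=0,i=6, bit6=0)
  nb ..#.#: next=.  (t=0,i=10, bit5=0)
  nb ..#..: next=.  (t=1,i=9, bit4=0)
  nb ...##: next=#  (t=2,i=13, bit3=1)
  nb ...#.: next=#  (t=1,i=0, bit2=1)
  nb ....#: next=#  (t=1,i=7, bit1=1)
  nb .....: next=#  (t=1,i=6, bit0=1)
  bits 11110001011101111010101010001111 = 4051151503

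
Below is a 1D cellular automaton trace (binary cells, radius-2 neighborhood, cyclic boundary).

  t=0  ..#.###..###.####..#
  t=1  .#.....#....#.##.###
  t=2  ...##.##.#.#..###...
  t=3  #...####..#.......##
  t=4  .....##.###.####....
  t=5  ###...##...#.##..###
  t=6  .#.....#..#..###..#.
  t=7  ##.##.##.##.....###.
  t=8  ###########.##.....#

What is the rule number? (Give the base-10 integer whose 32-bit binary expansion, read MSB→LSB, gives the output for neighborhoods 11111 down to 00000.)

  nb #####: next=.  (t=5,i=0, bit31=0)
  nb ####.: next=#  (t=0,i=15, bit30=1)
  nb ###.#: next=.  (t=0,i=11, bit29=0)
  nb ###..: next=.  (t=0,i=6, bit28=0)
  nb ##.##: next=#  (t=0,i=12, bit27=1)
  nb ##.#.: next=.  (t=1,i=0, bit26=0)
  nb ##..#: next=#  (t=0,i=7, bit25=1)
  nb ##...: next=.  (t=2,i=17, bit24=0)
  nb #.###: next=.  (t=0,i=4, bit23=0)
  nb #.##.: next=#  (t=1,i=14, bit22=1)
  nb #.#.#: next=.  (t=2,i=9, bit21=0)
  nb #.#..: next=.  (t=1,i=1, bit20=0)
  nb #..##: next=.  (t=0,i=8, bit19=0)
  nb #..#.: next=#  (t=0,i=1, bit18=1)
  nb #...#: next=.  (t=3,i=2, bit17=0)
  nb #....: next=#  (t=1,i=3, bit16=1)
  nb .####: next=#  (t=0,i=14, bit15=1)
  nb .###.: next=.  (t=0,i=5, bit14=0)
  nb .##.#: next=#  (t=1,i=15, bit13=1)
  nb .##..: next=#  (t=5,i=7, bit12=1)
  nb .#.##: next=.  (t=0,i=3, bit11=0)
  nb .#.#.: next=#  (t=2,i=10, bit10=1)
  nb .#..#: next=.  (t=0,i=0, bit9=0)
  nb .#...: next=.  (t=1,i=2, bit8=0)
  nb ..###: next=.  (t=0,i=9, bit7=0)
  nb ..##.: next=.  (t=2,i=3, bit6=0)
  nb ..#.#: next=.  (t=0,i=2, bit5=0)
  nb ..#..: next=#  (t=0,i=19, bit4=1)
  nb ...##: next=.  (t=2,i=2, bit3=0)
  nb ...#.: next=#  (t=1,i=6, bit2=1)
  nb ....#: next=.  (t=1,i=5, bit1=0)
  nb .....: next=#  (t=1,i=4, bit0=1)
  bits 01001010010001011011010000010101 = 1246082069

1246082069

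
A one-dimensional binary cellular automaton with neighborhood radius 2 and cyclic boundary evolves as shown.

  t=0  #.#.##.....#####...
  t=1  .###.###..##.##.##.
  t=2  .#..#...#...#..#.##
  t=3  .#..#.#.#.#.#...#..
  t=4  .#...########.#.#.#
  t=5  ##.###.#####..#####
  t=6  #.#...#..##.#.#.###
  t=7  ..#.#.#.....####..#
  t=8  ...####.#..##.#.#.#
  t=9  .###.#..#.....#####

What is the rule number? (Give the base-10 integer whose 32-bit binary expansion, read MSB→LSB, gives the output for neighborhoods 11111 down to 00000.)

3409124504

  #####|#  b31=1 t=0,i=13
  ####.|#  b30=1 t=0,i=14
  ###.#|.  b29=0 t=1,i=3
  ###..|.  b28=0 t=0,i=15
  ##.##|#  b27=1 t=1,i=4
  ##.#.|.  b26=0 t=2,i=0
  ##..#|#  b25=1 t=1,i=8
  ##...|#  b24=1 t=0,i=6
  #.###|.  b23=0 t=1,i=5
  #.##.|.  b22=0 t=0,i=4
  #.#.#|#  b21=1 t=0,i=2
  #.#..|#  b20=1 t=2,i=1
  #..##|.  b19=0 t=1,i=0
  #..#.|.  b18=0 t=2,i=3
  #...#|#  b17=1 t=0,i=17
  #....|#  b16=1 t=0,i=7
  .####|.  b15=0 t=0,i=12
  .###.|.  b14=0 t=1,i=2
  .##.#|.  b13=0 t=1,i=11
  .##..|#  b12=1 t=0,i=5
  .#.##|#  b11=1 t=0,i=3
  .#.#.|#  b10=1 t=0,i=1
  .#..#|.  b9=0 t=2,i=2
  .#...|.  b8=0 t=2,i=5
  ..###|#  b7=1 t=0,i=11
  ..##.|.  b6=0 t=1,i=10
  ..#.#|.  b5=0 t=0,i=0
  ..#..|#  b4=1 t=2,i=4
  ...##|#  b3=1 t=0,i=10
  ...#.|.  b2=0 t=0,i=18
  ....#|.  b1=0 t=0,i=9
  .....|.  b0=0 t=0,i=8
  bits 11001011001100110001110010011000 = 3409124504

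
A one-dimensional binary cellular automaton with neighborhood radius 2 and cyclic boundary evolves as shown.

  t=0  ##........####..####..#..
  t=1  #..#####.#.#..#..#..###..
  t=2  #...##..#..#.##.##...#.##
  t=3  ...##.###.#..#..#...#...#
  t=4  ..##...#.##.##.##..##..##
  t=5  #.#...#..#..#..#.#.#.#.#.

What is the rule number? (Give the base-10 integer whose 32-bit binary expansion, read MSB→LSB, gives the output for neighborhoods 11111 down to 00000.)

2253766749

  ##### -> #   bit 31 = 1  t=1,i=5
  ####. -> .   bit 30 = 0  t=0,i=12
  ###.# -> .   bit 29 = 0  t=1,i=7
  ###.. -> .   bit 28 = 0  t=0,i=13
  ##.## -> .   bit 27 = 0  t=2,i=15
  ##.#. -> #   bit 26 = 1  t=1,i=8
  ##..# -> #   bit 25 = 1  t=0,i=14
  ##... -> .   bit 24 = 0  t=0,i=2
  #.### -> .   bit 23 = 0  t=2,i=23
  #.##. -> #   bit 22 = 1  t=2,i=13
  #.#.# -> .   bit 21 = 0  t=1,i=9
  #.#.. -> #   bit 20 = 1  t=1,i=11
  #..## -> .   bit 19 = 0  t=0,i=15
  #..#. -> #   bit 18 = 1  t=0,i=21
  #...# -> .   bit 17 = 0  t=2,i=2
  #.... -> #   bit 16 = 1  t=0,i=3
  .#### -> #   bit 15 = 1  t=0,i=11
  .###. -> #   bit 14 = 1  t=1,i=21
  .##.# -> .   bit 13 = 0  t=2,i=14
  .##.. -> .   bit 12 = 0  t=0,i=1
  .#.## -> .   bit 11 = 0  t=2,i=12
  .#.#. -> .   bit 10 = 0  t=1,i=10
  .#..# -> .   bit 9 = 0  t=0,i=23
  .#... -> .   bit 8 = 0  t=3,i=0
  ..### -> .   bit 7 = 0  t=0,i=10
  ..##. -> #   bit 6 = 1  t=0,i=0
  ..#.# -> .   bit 5 = 0  t=2,i=11
  ..#.. -> #   bit 4 = 1  t=0,i=22
  ...## -> #   bit 3 = 1  t=0,i=9
  ...#. -> #   bit 2 = 1  t=2,i=20
  ....# -> .   bit 1 = 0  t=0,i=8
  ..... -> #   bit 0 = 1  t=0,i=4
  bits 10000110010101011100000001011101 = 2253766749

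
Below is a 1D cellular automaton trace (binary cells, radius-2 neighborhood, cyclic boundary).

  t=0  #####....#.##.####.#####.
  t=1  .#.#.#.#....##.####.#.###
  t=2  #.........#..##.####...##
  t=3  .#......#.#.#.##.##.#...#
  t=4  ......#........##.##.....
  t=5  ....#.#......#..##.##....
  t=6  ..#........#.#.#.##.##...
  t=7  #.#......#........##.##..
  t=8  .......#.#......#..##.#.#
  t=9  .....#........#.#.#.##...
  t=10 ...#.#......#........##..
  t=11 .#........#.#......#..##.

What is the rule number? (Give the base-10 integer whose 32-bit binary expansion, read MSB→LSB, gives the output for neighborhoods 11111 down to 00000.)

1829564434

  #####|.  b31=0 t=0,i=2
  ####.|#  b30=1 t=0,i=3
  ###.#|#  b29=1 t=0,i=17
  ###..|.  b28=0 t=0,i=4
  ##.##|#  b27=1 t=0,i=13
  ##.#.|#  b26=1 t=1,i=0
  ##..#|.  b25=0 t=7,i=23
  ##...|#  b24=1 t=0,i=5
  #.###|.  b23=0 t=0,i=0
  #.##.|.  b22=0 t=0,i=11
  #.#.#|.  b21=0 t=1,i=1
  #.#..|.  b20=0 t=1,i=7
  #..##|#  b19=1 t=2,i=12
  #..#.|#  b18=1 t=7,i=24
  #...#|.  b17=0 t=2,i=21
  #....|.  b16=0 t=0,i=6
  .####|#  b15=1 t=0,i=1
  .###.|#  b14=1 t=1,i=23
  .##.#|#  b13=1 t=0,i=12
  .##..|#  b12=1 t=4,i=19
  .#.##|.  b11=0 t=0,i=10
  .#.#.|.  b10=0 t=1,i=2
  .#..#|.  b9=0 t=2,i=11
  .#...|.  b8=0 t=1,i=8
  ..###|.  b7=0 t=2,i=23
  ..##.|.  b6=0 t=1,i=12
  ..#.#|.  b5=0 t=0,i=9
  ..#..|#  b4=1 t=2,i=10
  ...##|.  b3=0 t=1,i=11
  ...#.|.  b2=0 t=0,i=8
  ....#|#  b1=1 t=0,i=7
  .....|.  b0=0 t=2,i=3
  bits 01101101000011001111000000010010 = 1829564434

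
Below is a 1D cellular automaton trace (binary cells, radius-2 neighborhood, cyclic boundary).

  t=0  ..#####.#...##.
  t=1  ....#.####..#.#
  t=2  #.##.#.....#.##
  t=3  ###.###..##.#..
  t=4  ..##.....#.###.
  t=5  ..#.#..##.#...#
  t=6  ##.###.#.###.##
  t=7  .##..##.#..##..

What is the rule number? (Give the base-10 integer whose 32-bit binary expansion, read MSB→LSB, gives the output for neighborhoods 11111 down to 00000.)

  nb #####: next=#  (t=0,i=4, bit31=1)
  nb ####.: next=.  (t=0,i=5, bit30=0)
  nb ###.#: next=#  (t=0,i=6, bit29=1)
  nb ###..: next=.  (t=1,i=9, bit28=0)
  nb ##.##: next=#  (t=2,i=1, bit27=1)
  nb ##.#.: next=#  (t=0,i=7, bit26=1)
  nb ##..#: next=.  (t=1,i=10, bit25=0)
  nb ##...: next=#  (t=0,i=14, bit24=1)
  nb #.###: next=.  (t=1,i=6, bit23=0)
  nb #.##.: next=#  (t=2,i=2, bit22=1)
  nb #.#.#: next=.  (t=6,i=7, bit21=0)
  nb #.#..: next=#  (t=0,i=8, bit20=1)
  nb #..##: next=.  (t=3,i=8, bit19=0)
  nb #..#.: next=#  (t=1,i=11, bit18=1)
  nb #...#: next=.  (t=0,i=0, bit17=0)
  nb #....: next=.  (t=1,i=1, bit16=0)
  nb .####: next=.  (t=0,i=3, bit15=0)
  nb .###.: next=.  (t=2,i=14, bit14=0)
  nb .##.#: next=.  (t=2,i=3, bit13=0)
  nb .##..: next=.  (t=0,i=13, bit12=0)
  nb .#.##: next=#  (t=1,i=5, bit11=1)
  nb .#.#.: next=#  (t=1,i=13, bit10=1)
  nb .#..#: next=#  (t=3,i=13, bit9=1)
  nb .#...: next=#  (t=0,i=9, bit8=1)
  nb ..###: next=.  (t=0,i=2, bit7=0)
  nb ..##.: next=#  (t=0,i=12, bit6=1)
  nb ..#.#: next=.  (t=1,i=4, bit5=0)
  nb ..#..: next=#  (t=5,i=14, bit4=1)
  nb ...##: next=.  (t=0,i=1, bit3=0)
  nb ...#.: next=#  (t=1,i=3, bit2=1)
  nb ....#: next=#  (t=1,i=2, bit1=1)
  nb .....: next=.  (t=2,i=8, bit0=0)
  bits 10101101010101000000111101010110 = 2907967318

2907967318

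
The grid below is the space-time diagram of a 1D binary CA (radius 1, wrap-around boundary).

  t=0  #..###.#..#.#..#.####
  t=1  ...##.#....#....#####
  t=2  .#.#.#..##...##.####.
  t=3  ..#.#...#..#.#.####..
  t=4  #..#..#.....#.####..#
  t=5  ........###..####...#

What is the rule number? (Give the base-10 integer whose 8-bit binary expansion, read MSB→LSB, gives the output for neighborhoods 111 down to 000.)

  ### -> #   bit 7 = 1  t=0,i=4
  ##. -> .   bit 6 = 0  t=0,i=0
  #.# -> #   bit 5 = 1  t=0,i=6
  #.. -> .   bit 4 = 0  t=0,i=1
  .## -> #   bit 3 = 1  t=0,i=3
  .#. -> .   bit 2 = 0  t=0,i=7
  ..# -> .   bit 1 = 0  t=0,i=2
  ... -> #   bit 0 = 1  t=1,i=1
  bits 10101001 = 169

169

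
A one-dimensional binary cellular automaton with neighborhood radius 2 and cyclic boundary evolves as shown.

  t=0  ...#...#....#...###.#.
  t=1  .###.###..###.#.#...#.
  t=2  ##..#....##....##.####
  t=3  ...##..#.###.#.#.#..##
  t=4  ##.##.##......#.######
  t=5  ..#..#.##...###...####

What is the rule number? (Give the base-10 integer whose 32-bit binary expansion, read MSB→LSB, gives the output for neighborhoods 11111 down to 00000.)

  ##### -> #   bit 31 = 1  t=2,i=20
  ####. -> .   bit 30 = 0  t=2,i=0
  ###.# -> .   bit 29 = 0  t=0,i=18
  ###.. -> .   bit 28 = 0  t=1,i=7
  ##.## -> #   bit 27 = 1  t=1,i=4
  ##.#. -> .   bit 26 = 0  t=0,i=19
  ##..# -> .   bit 25 = 0  t=1,i=8
  ##... -> #   bit 24 = 1  t=2,i=11
  #.### -> .   bit 23 = 0  t=1,i=5
  #.##. -> .   bit 22 = 0  t=4,i=3
  #.#.# -> .   bit 21 = 0  t=1,i=14
  #.#.. -> #   bit 20 = 1  t=0,i=20
  #..## -> #   bit 19 = 1  t=1,i=0
  #..#. -> #   bit 18 = 1  t=2,i=3
  #...# -> #   bit 17 = 1  t=0,i=5
  #.... -> .   bit 16 = 0  t=0,i=0
  .#### -> .   bit 15 = 0  t=2,i=19
  .###. -> .   bit 14 = 0  t=0,i=17
  .##.# -> .   bit 13 = 0  t=2,i=16
  .##.. -> #   bit 12 = 1  t=2,i=10
  .#.## -> .   bit 11 = 0  t=3,i=8
  .#.#. -> #   bit 10 = 1  t=1,i=15
  .#..# -> #   bit 9 = 1  t=1,i=21
  .#... -> .   bit 8 = 0  t=0,i=4
  ..### -> #   bit 7 = 1  t=0,i=16
  ..##. -> #   bit 6 = 1  t=2,i=9
  ..#.# -> #   bit 5 = 1  t=3,i=7
  ..#.. -> #   bit 4 = 1  t=0,i=3
  ...## -> .   bit 3 = 0  t=0,i=15
  ...#. -> #   bit 2 = 1  t=0,i=2
  ....# -> #   bit 1 = 1  t=0,i=1
  ..... -> .   bit 0 = 0  t=4,i=10
  bits 10001001000111100001011011110110 = 2300450550

2300450550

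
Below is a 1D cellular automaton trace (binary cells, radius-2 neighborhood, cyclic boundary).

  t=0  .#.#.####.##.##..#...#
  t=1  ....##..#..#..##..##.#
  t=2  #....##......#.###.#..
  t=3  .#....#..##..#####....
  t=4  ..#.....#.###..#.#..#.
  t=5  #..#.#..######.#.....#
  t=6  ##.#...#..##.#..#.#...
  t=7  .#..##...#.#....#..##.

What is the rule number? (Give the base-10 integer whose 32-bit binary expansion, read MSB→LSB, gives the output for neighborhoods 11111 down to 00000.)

  [31] ##### => #  t=3,i=15
  [30] ####. => .  t=0,i=7
  [29] ###.# => #  t=0,i=8
  [28] ###.. => #  t=3,i=17
  [27] ##.## => .  t=0,i=9
  [26] ##.#. => .  t=1,i=20
  [25] ##..# => #  t=0,i=15
  [24] ##... => .  t=2,i=7
  [23] #.### => #  t=0,i=5
  [22] #.##. => .  t=0,i=10
  [21] #.#.# => .  t=0,i=1
  [20] #.#.. => .  t=1,i=21
  [19] #..## => #  t=1,i=13
  [18] #..#. => .  t=0,i=16
  [17] #...# => #  t=0,i=19
  [16] #.... => .  t=1,i=1
  [15] .#### => .  t=0,i=6
  [14] .###. => #  t=2,i=16
  [13] .##.# => #  t=0,i=11
  [12] .##.. => #  t=0,i=14
  [11] .#.## => #  t=0,i=4
  [10] .#.#. => .  t=0,i=0
  [9] .#..# => .  t=1,i=9
  [8] .#... => #  t=0,i=18
  [7] ..### => .  t=3,i=13
  [6] ..##. => .  t=1,i=4
  [5] ..#.# => #  t=0,i=21
  [4] ..#.. => .  t=0,i=17
  [3] ...## => .  t=1,i=3
  [2] ...#. => .  t=0,i=20
  [1] ....# => .  t=1,i=2
  [0] ..... => #  t=2,i=9
  bits 10110010100010100111100100100001 = 2995419425

2995419425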